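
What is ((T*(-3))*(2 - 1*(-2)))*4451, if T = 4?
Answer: -213648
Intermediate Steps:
((T*(-3))*(2 - 1*(-2)))*4451 = ((4*(-3))*(2 - 1*(-2)))*4451 = -12*(2 + 2)*4451 = -12*4*4451 = -48*4451 = -213648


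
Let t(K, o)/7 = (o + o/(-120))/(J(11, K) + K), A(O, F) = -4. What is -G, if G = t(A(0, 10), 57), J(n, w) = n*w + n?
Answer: 15827/1480 ≈ 10.694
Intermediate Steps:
J(n, w) = n + n*w
t(K, o) = 833*o/(120*(11 + 12*K)) (t(K, o) = 7*((o + o/(-120))/(11*(1 + K) + K)) = 7*((o + o*(-1/120))/((11 + 11*K) + K)) = 7*((o - o/120)/(11 + 12*K)) = 7*((119*o/120)/(11 + 12*K)) = 7*(119*o/(120*(11 + 12*K))) = 833*o/(120*(11 + 12*K)))
G = -15827/1480 (G = (833/120)*57/(11 + 12*(-4)) = (833/120)*57/(11 - 48) = (833/120)*57/(-37) = (833/120)*57*(-1/37) = -15827/1480 ≈ -10.694)
-G = -1*(-15827/1480) = 15827/1480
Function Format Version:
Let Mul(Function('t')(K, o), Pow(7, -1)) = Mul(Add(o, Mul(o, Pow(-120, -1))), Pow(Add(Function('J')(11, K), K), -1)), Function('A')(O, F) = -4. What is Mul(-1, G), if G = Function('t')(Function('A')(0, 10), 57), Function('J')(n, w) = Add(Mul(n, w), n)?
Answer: Rational(15827, 1480) ≈ 10.694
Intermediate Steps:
Function('J')(n, w) = Add(n, Mul(n, w))
Function('t')(K, o) = Mul(Rational(833, 120), o, Pow(Add(11, Mul(12, K)), -1)) (Function('t')(K, o) = Mul(7, Mul(Add(o, Mul(o, Pow(-120, -1))), Pow(Add(Mul(11, Add(1, K)), K), -1))) = Mul(7, Mul(Add(o, Mul(o, Rational(-1, 120))), Pow(Add(Add(11, Mul(11, K)), K), -1))) = Mul(7, Mul(Add(o, Mul(Rational(-1, 120), o)), Pow(Add(11, Mul(12, K)), -1))) = Mul(7, Mul(Mul(Rational(119, 120), o), Pow(Add(11, Mul(12, K)), -1))) = Mul(7, Mul(Rational(119, 120), o, Pow(Add(11, Mul(12, K)), -1))) = Mul(Rational(833, 120), o, Pow(Add(11, Mul(12, K)), -1)))
G = Rational(-15827, 1480) (G = Mul(Rational(833, 120), 57, Pow(Add(11, Mul(12, -4)), -1)) = Mul(Rational(833, 120), 57, Pow(Add(11, -48), -1)) = Mul(Rational(833, 120), 57, Pow(-37, -1)) = Mul(Rational(833, 120), 57, Rational(-1, 37)) = Rational(-15827, 1480) ≈ -10.694)
Mul(-1, G) = Mul(-1, Rational(-15827, 1480)) = Rational(15827, 1480)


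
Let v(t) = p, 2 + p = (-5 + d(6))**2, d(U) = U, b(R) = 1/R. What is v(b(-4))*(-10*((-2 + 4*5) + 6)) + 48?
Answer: 288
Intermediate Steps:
p = -1 (p = -2 + (-5 + 6)**2 = -2 + 1**2 = -2 + 1 = -1)
v(t) = -1
v(b(-4))*(-10*((-2 + 4*5) + 6)) + 48 = -(-10)*((-2 + 4*5) + 6) + 48 = -(-10)*((-2 + 20) + 6) + 48 = -(-10)*(18 + 6) + 48 = -(-10)*24 + 48 = -1*(-240) + 48 = 240 + 48 = 288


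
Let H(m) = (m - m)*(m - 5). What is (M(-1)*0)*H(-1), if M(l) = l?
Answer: 0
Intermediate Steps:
H(m) = 0 (H(m) = 0*(-5 + m) = 0)
(M(-1)*0)*H(-1) = -1*0*0 = 0*0 = 0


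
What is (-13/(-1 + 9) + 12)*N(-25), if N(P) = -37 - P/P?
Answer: -1577/4 ≈ -394.25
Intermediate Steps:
N(P) = -38 (N(P) = -37 - 1*1 = -37 - 1 = -38)
(-13/(-1 + 9) + 12)*N(-25) = (-13/(-1 + 9) + 12)*(-38) = (-13/8 + 12)*(-38) = (83/8)*(-38) = -1577/4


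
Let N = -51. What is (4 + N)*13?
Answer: -611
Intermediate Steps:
(4 + N)*13 = (4 - 51)*13 = -47*13 = -611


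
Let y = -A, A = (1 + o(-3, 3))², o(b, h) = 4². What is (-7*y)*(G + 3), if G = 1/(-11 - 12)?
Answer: 137564/23 ≈ 5981.0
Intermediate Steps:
o(b, h) = 16
A = 289 (A = (1 + 16)² = 17² = 289)
G = -1/23 (G = 1/(-23) = -1/23 ≈ -0.043478)
y = -289 (y = -1*289 = -289)
(-7*y)*(G + 3) = (-7*(-289))*(-1/23 + 3) = 2023*(68/23) = 137564/23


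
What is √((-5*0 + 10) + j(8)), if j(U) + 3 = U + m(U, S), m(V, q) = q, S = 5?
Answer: 2*√5 ≈ 4.4721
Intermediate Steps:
j(U) = 2 + U (j(U) = -3 + (U + 5) = -3 + (5 + U) = 2 + U)
√((-5*0 + 10) + j(8)) = √((-5*0 + 10) + (2 + 8)) = √((0 + 10) + 10) = √(10 + 10) = √20 = 2*√5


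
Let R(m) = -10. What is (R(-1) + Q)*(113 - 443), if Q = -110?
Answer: 39600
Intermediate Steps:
(R(-1) + Q)*(113 - 443) = (-10 - 110)*(113 - 443) = -120*(-330) = 39600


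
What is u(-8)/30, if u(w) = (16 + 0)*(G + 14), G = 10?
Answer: 64/5 ≈ 12.800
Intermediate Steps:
u(w) = 384 (u(w) = (16 + 0)*(10 + 14) = 16*24 = 384)
u(-8)/30 = 384/30 = 384*(1/30) = 64/5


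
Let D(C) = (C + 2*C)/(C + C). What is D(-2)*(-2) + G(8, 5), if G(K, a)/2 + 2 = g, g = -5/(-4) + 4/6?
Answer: -19/6 ≈ -3.1667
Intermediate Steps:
g = 23/12 (g = -5*(-1/4) + 4*(1/6) = 5/4 + 2/3 = 23/12 ≈ 1.9167)
D(C) = 3/2 (D(C) = (3*C)/((2*C)) = (3*C)*(1/(2*C)) = 3/2)
G(K, a) = -1/6 (G(K, a) = -4 + 2*(23/12) = -4 + 23/6 = -1/6)
D(-2)*(-2) + G(8, 5) = (3/2)*(-2) - 1/6 = -3 - 1/6 = -19/6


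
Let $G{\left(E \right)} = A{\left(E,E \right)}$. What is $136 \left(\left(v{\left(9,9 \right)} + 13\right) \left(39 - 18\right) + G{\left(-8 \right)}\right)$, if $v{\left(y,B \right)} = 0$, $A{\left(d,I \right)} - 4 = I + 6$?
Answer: $37400$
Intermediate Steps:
$A{\left(d,I \right)} = 10 + I$ ($A{\left(d,I \right)} = 4 + \left(I + 6\right) = 4 + \left(6 + I\right) = 10 + I$)
$G{\left(E \right)} = 10 + E$
$136 \left(\left(v{\left(9,9 \right)} + 13\right) \left(39 - 18\right) + G{\left(-8 \right)}\right) = 136 \left(\left(0 + 13\right) \left(39 - 18\right) + \left(10 - 8\right)\right) = 136 \left(13 \cdot 21 + 2\right) = 136 \left(273 + 2\right) = 136 \cdot 275 = 37400$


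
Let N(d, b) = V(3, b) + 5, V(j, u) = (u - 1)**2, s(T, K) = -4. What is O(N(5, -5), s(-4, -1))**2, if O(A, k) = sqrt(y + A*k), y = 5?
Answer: -159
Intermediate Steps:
V(j, u) = (-1 + u)**2
N(d, b) = 5 + (-1 + b)**2 (N(d, b) = (-1 + b)**2 + 5 = 5 + (-1 + b)**2)
O(A, k) = sqrt(5 + A*k)
O(N(5, -5), s(-4, -1))**2 = (sqrt(5 + (5 + (-1 - 5)**2)*(-4)))**2 = (sqrt(5 + (5 + (-6)**2)*(-4)))**2 = (sqrt(5 + (5 + 36)*(-4)))**2 = (sqrt(5 + 41*(-4)))**2 = (sqrt(5 - 164))**2 = (sqrt(-159))**2 = (I*sqrt(159))**2 = -159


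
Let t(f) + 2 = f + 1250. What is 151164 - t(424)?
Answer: 149492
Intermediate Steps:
t(f) = 1248 + f (t(f) = -2 + (f + 1250) = -2 + (1250 + f) = 1248 + f)
151164 - t(424) = 151164 - (1248 + 424) = 151164 - 1*1672 = 151164 - 1672 = 149492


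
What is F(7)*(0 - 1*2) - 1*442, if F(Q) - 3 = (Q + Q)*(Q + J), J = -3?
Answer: -560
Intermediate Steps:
F(Q) = 3 + 2*Q*(-3 + Q) (F(Q) = 3 + (Q + Q)*(Q - 3) = 3 + (2*Q)*(-3 + Q) = 3 + 2*Q*(-3 + Q))
F(7)*(0 - 1*2) - 1*442 = (3 - 6*7 + 2*7²)*(0 - 1*2) - 1*442 = (3 - 42 + 2*49)*(0 - 2) - 442 = (3 - 42 + 98)*(-2) - 442 = 59*(-2) - 442 = -118 - 442 = -560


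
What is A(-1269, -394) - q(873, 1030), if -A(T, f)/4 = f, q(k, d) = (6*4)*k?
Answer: -19376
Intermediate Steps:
q(k, d) = 24*k
A(T, f) = -4*f
A(-1269, -394) - q(873, 1030) = -4*(-394) - 24*873 = 1576 - 1*20952 = 1576 - 20952 = -19376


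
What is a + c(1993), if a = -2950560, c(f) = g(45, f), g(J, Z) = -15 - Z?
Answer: -2952568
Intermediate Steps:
c(f) = -15 - f
a + c(1993) = -2950560 + (-15 - 1*1993) = -2950560 + (-15 - 1993) = -2950560 - 2008 = -2952568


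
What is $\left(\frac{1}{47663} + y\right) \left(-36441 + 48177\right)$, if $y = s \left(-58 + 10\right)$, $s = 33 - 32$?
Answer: $- \frac{26849890728}{47663} \approx -5.6333 \cdot 10^{5}$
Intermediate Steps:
$s = 1$ ($s = 33 - 32 = 1$)
$y = -48$ ($y = 1 \left(-58 + 10\right) = 1 \left(-48\right) = -48$)
$\left(\frac{1}{47663} + y\right) \left(-36441 + 48177\right) = \left(\frac{1}{47663} - 48\right) \left(-36441 + 48177\right) = \left(\frac{1}{47663} - 48\right) 11736 = \left(- \frac{2287823}{47663}\right) 11736 = - \frac{26849890728}{47663}$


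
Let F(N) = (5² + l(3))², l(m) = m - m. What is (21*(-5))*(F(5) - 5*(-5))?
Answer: -68250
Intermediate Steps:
l(m) = 0
F(N) = 625 (F(N) = (5² + 0)² = (25 + 0)² = 25² = 625)
(21*(-5))*(F(5) - 5*(-5)) = (21*(-5))*(625 - 5*(-5)) = -105*(625 + 25) = -105*650 = -68250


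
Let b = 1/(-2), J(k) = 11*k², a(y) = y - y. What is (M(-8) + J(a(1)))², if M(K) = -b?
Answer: ¼ ≈ 0.25000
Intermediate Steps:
a(y) = 0
b = -½ ≈ -0.50000
M(K) = ½ (M(K) = -1*(-½) = ½)
(M(-8) + J(a(1)))² = (½ + 11*0²)² = (½ + 11*0)² = (½ + 0)² = (½)² = ¼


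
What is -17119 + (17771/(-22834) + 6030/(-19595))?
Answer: -1532015651427/89486446 ≈ -17120.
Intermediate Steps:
-17119 + (17771/(-22834) + 6030/(-19595)) = -17119 + (17771*(-1/22834) + 6030*(-1/19595)) = -17119 + (-17771/22834 - 1206/3919) = -17119 - 97182353/89486446 = -1532015651427/89486446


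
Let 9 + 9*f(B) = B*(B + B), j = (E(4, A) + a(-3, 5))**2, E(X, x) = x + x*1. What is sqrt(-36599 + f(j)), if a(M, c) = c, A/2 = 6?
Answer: sqrt(1085162)/3 ≈ 347.24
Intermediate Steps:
A = 12 (A = 2*6 = 12)
E(X, x) = 2*x (E(X, x) = x + x = 2*x)
j = 841 (j = (2*12 + 5)**2 = (24 + 5)**2 = 29**2 = 841)
f(B) = -1 + 2*B**2/9 (f(B) = -1 + (B*(B + B))/9 = -1 + (B*(2*B))/9 = -1 + (2*B**2)/9 = -1 + 2*B**2/9)
sqrt(-36599 + f(j)) = sqrt(-36599 + (-1 + (2/9)*841**2)) = sqrt(-36599 + (-1 + (2/9)*707281)) = sqrt(-36599 + (-1 + 1414562/9)) = sqrt(-36599 + 1414553/9) = sqrt(1085162/9) = sqrt(1085162)/3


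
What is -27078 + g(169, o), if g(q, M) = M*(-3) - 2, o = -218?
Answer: -26426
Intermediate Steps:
g(q, M) = -2 - 3*M (g(q, M) = -3*M - 2 = -2 - 3*M)
-27078 + g(169, o) = -27078 + (-2 - 3*(-218)) = -27078 + (-2 + 654) = -27078 + 652 = -26426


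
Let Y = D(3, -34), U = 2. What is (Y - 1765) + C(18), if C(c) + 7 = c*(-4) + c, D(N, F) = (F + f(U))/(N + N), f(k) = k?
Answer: -5494/3 ≈ -1831.3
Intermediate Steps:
D(N, F) = (2 + F)/(2*N) (D(N, F) = (F + 2)/(N + N) = (2 + F)/((2*N)) = (2 + F)*(1/(2*N)) = (2 + F)/(2*N))
Y = -16/3 (Y = (1/2)*(2 - 34)/3 = (1/2)*(1/3)*(-32) = -16/3 ≈ -5.3333)
C(c) = -7 - 3*c (C(c) = -7 + (c*(-4) + c) = -7 + (-4*c + c) = -7 - 3*c)
(Y - 1765) + C(18) = (-16/3 - 1765) + (-7 - 3*18) = -5311/3 + (-7 - 54) = -5311/3 - 61 = -5494/3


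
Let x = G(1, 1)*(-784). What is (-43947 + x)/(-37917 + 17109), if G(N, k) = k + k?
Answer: 45515/20808 ≈ 2.1874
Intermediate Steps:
G(N, k) = 2*k
x = -1568 (x = (2*1)*(-784) = 2*(-784) = -1568)
(-43947 + x)/(-37917 + 17109) = (-43947 - 1568)/(-37917 + 17109) = -45515/(-20808) = -45515*(-1/20808) = 45515/20808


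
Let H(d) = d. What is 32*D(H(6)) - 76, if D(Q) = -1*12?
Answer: -460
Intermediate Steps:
D(Q) = -12
32*D(H(6)) - 76 = 32*(-12) - 76 = -384 - 76 = -460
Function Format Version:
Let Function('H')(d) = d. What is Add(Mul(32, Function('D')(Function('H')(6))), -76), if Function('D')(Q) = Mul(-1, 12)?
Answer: -460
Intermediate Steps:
Function('D')(Q) = -12
Add(Mul(32, Function('D')(Function('H')(6))), -76) = Add(Mul(32, -12), -76) = Add(-384, -76) = -460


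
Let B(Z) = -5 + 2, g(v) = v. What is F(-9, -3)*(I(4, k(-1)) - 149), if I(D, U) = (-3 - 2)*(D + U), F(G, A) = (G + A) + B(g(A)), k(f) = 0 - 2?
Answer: 2385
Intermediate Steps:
B(Z) = -3
k(f) = -2
F(G, A) = -3 + A + G (F(G, A) = (G + A) - 3 = (A + G) - 3 = -3 + A + G)
I(D, U) = -5*D - 5*U (I(D, U) = -5*(D + U) = -5*D - 5*U)
F(-9, -3)*(I(4, k(-1)) - 149) = (-3 - 3 - 9)*((-5*4 - 5*(-2)) - 149) = -15*((-20 + 10) - 149) = -15*(-10 - 149) = -15*(-159) = 2385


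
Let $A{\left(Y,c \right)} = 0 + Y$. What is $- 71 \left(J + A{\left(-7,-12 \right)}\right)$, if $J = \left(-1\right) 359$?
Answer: $25986$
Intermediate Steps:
$J = -359$
$A{\left(Y,c \right)} = Y$
$- 71 \left(J + A{\left(-7,-12 \right)}\right) = - 71 \left(-359 - 7\right) = \left(-71\right) \left(-366\right) = 25986$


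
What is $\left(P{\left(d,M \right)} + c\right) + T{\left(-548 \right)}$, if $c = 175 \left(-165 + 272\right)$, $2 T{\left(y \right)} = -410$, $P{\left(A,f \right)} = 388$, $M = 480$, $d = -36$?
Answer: $18908$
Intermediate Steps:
$T{\left(y \right)} = -205$ ($T{\left(y \right)} = \frac{1}{2} \left(-410\right) = -205$)
$c = 18725$ ($c = 175 \cdot 107 = 18725$)
$\left(P{\left(d,M \right)} + c\right) + T{\left(-548 \right)} = \left(388 + 18725\right) - 205 = 19113 - 205 = 18908$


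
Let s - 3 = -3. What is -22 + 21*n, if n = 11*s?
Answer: -22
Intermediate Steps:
s = 0 (s = 3 - 3 = 0)
n = 0 (n = 11*0 = 0)
-22 + 21*n = -22 + 21*0 = -22 + 0 = -22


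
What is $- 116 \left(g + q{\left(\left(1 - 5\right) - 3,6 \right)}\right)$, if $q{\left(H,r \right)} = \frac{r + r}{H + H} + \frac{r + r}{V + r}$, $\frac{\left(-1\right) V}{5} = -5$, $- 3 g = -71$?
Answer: $- \frac{1751716}{651} \approx -2690.8$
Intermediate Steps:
$g = \frac{71}{3}$ ($g = \left(- \frac{1}{3}\right) \left(-71\right) = \frac{71}{3} \approx 23.667$)
$V = 25$ ($V = \left(-5\right) \left(-5\right) = 25$)
$q{\left(H,r \right)} = \frac{r}{H} + \frac{2 r}{25 + r}$ ($q{\left(H,r \right)} = \frac{r + r}{H + H} + \frac{r + r}{25 + r} = \frac{2 r}{2 H} + \frac{2 r}{25 + r} = 2 r \frac{1}{2 H} + \frac{2 r}{25 + r} = \frac{r}{H} + \frac{2 r}{25 + r}$)
$- 116 \left(g + q{\left(\left(1 - 5\right) - 3,6 \right)}\right) = - 116 \left(\frac{71}{3} + \frac{6 \left(25 + 6 + 2 \left(\left(1 - 5\right) - 3\right)\right)}{\left(\left(1 - 5\right) - 3\right) \left(25 + 6\right)}\right) = - 116 \left(\frac{71}{3} + \frac{6 \left(25 + 6 + 2 \left(-4 - 3\right)\right)}{\left(-4 - 3\right) 31}\right) = - 116 \left(\frac{71}{3} + 6 \frac{1}{-7} \cdot \frac{1}{31} \left(25 + 6 + 2 \left(-7\right)\right)\right) = - 116 \left(\frac{71}{3} + 6 \left(- \frac{1}{7}\right) \frac{1}{31} \left(25 + 6 - 14\right)\right) = - 116 \left(\frac{71}{3} + 6 \left(- \frac{1}{7}\right) \frac{1}{31} \cdot 17\right) = - 116 \left(\frac{71}{3} - \frac{102}{217}\right) = \left(-116\right) \frac{15101}{651} = - \frac{1751716}{651}$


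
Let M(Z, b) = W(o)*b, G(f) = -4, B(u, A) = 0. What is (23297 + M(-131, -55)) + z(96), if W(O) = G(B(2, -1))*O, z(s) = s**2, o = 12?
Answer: 35153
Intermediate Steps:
W(O) = -4*O
M(Z, b) = -48*b (M(Z, b) = (-4*12)*b = -48*b)
(23297 + M(-131, -55)) + z(96) = (23297 - 48*(-55)) + 96**2 = (23297 + 2640) + 9216 = 25937 + 9216 = 35153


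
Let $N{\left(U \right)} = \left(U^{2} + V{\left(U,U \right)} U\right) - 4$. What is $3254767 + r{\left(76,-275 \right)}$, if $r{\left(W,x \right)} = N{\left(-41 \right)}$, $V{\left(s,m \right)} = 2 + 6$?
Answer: $3256116$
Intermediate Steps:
$V{\left(s,m \right)} = 8$
$N{\left(U \right)} = -4 + U^{2} + 8 U$ ($N{\left(U \right)} = \left(U^{2} + 8 U\right) - 4 = -4 + U^{2} + 8 U$)
$r{\left(W,x \right)} = 1349$ ($r{\left(W,x \right)} = -4 + \left(-41\right)^{2} + 8 \left(-41\right) = -4 + 1681 - 328 = 1349$)
$3254767 + r{\left(76,-275 \right)} = 3254767 + 1349 = 3256116$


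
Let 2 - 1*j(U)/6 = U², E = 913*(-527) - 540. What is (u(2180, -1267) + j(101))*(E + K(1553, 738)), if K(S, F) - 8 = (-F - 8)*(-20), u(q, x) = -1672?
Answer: 29343522758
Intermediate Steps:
K(S, F) = 168 + 20*F (K(S, F) = 8 + (-F - 8)*(-20) = 8 + (-8 - F)*(-20) = 8 + (160 + 20*F) = 168 + 20*F)
E = -481691 (E = -481151 - 540 = -481691)
j(U) = 12 - 6*U²
(u(2180, -1267) + j(101))*(E + K(1553, 738)) = (-1672 + (12 - 6*101²))*(-481691 + (168 + 20*738)) = (-1672 + (12 - 6*10201))*(-481691 + (168 + 14760)) = (-1672 + (12 - 61206))*(-481691 + 14928) = (-1672 - 61194)*(-466763) = -62866*(-466763) = 29343522758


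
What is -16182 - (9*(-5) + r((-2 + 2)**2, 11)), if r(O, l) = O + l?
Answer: -16148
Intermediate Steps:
-16182 - (9*(-5) + r((-2 + 2)**2, 11)) = -16182 - (9*(-5) + ((-2 + 2)**2 + 11)) = -16182 - (-45 + (0**2 + 11)) = -16182 - (-45 + (0 + 11)) = -16182 - (-45 + 11) = -16182 - 1*(-34) = -16182 + 34 = -16148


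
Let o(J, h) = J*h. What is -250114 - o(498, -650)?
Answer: 73586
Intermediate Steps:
-250114 - o(498, -650) = -250114 - 498*(-650) = -250114 - 1*(-323700) = -250114 + 323700 = 73586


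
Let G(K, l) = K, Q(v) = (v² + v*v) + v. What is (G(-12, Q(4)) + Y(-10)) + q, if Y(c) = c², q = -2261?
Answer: -2173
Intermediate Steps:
Q(v) = v + 2*v² (Q(v) = (v² + v²) + v = 2*v² + v = v + 2*v²)
(G(-12, Q(4)) + Y(-10)) + q = (-12 + (-10)²) - 2261 = (-12 + 100) - 2261 = 88 - 2261 = -2173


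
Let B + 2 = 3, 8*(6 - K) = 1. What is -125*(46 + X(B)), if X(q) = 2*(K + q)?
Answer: -29875/4 ≈ -7468.8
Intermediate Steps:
K = 47/8 (K = 6 - ⅛*1 = 6 - ⅛ = 47/8 ≈ 5.8750)
B = 1 (B = -2 + 3 = 1)
X(q) = 47/4 + 2*q (X(q) = 2*(47/8 + q) = 47/4 + 2*q)
-125*(46 + X(B)) = -125*(46 + (47/4 + 2*1)) = -125*(46 + (47/4 + 2)) = -125*(46 + 55/4) = -125*239/4 = -29875/4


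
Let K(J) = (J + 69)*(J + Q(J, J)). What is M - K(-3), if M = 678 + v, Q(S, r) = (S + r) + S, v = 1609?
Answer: 3079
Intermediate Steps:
Q(S, r) = r + 2*S
K(J) = 4*J*(69 + J) (K(J) = (J + 69)*(J + (J + 2*J)) = (69 + J)*(J + 3*J) = (69 + J)*(4*J) = 4*J*(69 + J))
M = 2287 (M = 678 + 1609 = 2287)
M - K(-3) = 2287 - 4*(-3)*(69 - 3) = 2287 - 4*(-3)*66 = 2287 - 1*(-792) = 2287 + 792 = 3079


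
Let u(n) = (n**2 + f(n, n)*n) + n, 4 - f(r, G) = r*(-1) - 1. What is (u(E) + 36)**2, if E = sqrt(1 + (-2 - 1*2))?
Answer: 792 + 360*I*sqrt(3) ≈ 792.0 + 623.54*I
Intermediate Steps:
f(r, G) = 5 + r (f(r, G) = 4 - (r*(-1) - 1) = 4 - (-r - 1) = 4 - (-1 - r) = 4 + (1 + r) = 5 + r)
E = I*sqrt(3) (E = sqrt(1 + (-2 - 2)) = sqrt(1 - 4) = sqrt(-3) = I*sqrt(3) ≈ 1.732*I)
u(n) = n + n**2 + n*(5 + n) (u(n) = (n**2 + (5 + n)*n) + n = (n**2 + n*(5 + n)) + n = n + n**2 + n*(5 + n))
(u(E) + 36)**2 = (2*(I*sqrt(3))*(3 + I*sqrt(3)) + 36)**2 = (2*I*sqrt(3)*(3 + I*sqrt(3)) + 36)**2 = (36 + 2*I*sqrt(3)*(3 + I*sqrt(3)))**2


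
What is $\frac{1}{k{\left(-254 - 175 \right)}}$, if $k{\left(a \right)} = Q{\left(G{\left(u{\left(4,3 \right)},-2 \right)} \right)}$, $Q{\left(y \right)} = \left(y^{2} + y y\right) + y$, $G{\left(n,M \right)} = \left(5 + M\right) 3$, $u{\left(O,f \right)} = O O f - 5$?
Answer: $\frac{1}{171} \approx 0.005848$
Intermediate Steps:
$u{\left(O,f \right)} = -5 + f O^{2}$ ($u{\left(O,f \right)} = O^{2} f - 5 = f O^{2} - 5 = -5 + f O^{2}$)
$G{\left(n,M \right)} = 15 + 3 M$
$Q{\left(y \right)} = y + 2 y^{2}$ ($Q{\left(y \right)} = \left(y^{2} + y^{2}\right) + y = 2 y^{2} + y = y + 2 y^{2}$)
$k{\left(a \right)} = 171$ ($k{\left(a \right)} = \left(15 + 3 \left(-2\right)\right) \left(1 + 2 \left(15 + 3 \left(-2\right)\right)\right) = \left(15 - 6\right) \left(1 + 2 \left(15 - 6\right)\right) = 9 \left(1 + 2 \cdot 9\right) = 9 \left(1 + 18\right) = 9 \cdot 19 = 171$)
$\frac{1}{k{\left(-254 - 175 \right)}} = \frac{1}{171}$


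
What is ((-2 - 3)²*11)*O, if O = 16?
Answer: 4400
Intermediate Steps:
((-2 - 3)²*11)*O = ((-2 - 3)²*11)*16 = ((-5)²*11)*16 = (25*11)*16 = 275*16 = 4400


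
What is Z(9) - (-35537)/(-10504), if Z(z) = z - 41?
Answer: -371665/10504 ≈ -35.383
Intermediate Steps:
Z(z) = -41 + z
Z(9) - (-35537)/(-10504) = (-41 + 9) - (-35537)/(-10504) = -32 - (-35537)*(-1)/10504 = -32 - 1*35537/10504 = -32 - 35537/10504 = -371665/10504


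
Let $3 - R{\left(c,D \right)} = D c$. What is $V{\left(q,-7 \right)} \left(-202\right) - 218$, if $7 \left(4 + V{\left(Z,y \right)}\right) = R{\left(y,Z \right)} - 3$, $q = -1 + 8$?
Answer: $-824$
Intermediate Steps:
$q = 7$
$R{\left(c,D \right)} = 3 - D c$
$V{\left(Z,y \right)} = -4 - \frac{Z y}{7}$ ($V{\left(Z,y \right)} = -4 + \frac{\left(3 - Z y\right) - 3}{7} = -4 + \frac{\left(-1\right) Z y}{7} = -4 - \frac{Z y}{7}$)
$V{\left(q,-7 \right)} \left(-202\right) - 218 = \left(-4 - 1 \left(-7\right)\right) \left(-202\right) - 218 = \left(-4 + 7\right) \left(-202\right) - 218 = 3 \left(-202\right) - 218 = -606 - 218 = -824$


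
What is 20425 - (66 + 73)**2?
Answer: 1104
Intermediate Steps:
20425 - (66 + 73)**2 = 20425 - 1*139**2 = 20425 - 1*19321 = 20425 - 19321 = 1104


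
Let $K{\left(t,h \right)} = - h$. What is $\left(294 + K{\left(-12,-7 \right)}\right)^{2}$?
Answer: $90601$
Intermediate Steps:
$\left(294 + K{\left(-12,-7 \right)}\right)^{2} = \left(294 - -7\right)^{2} = \left(294 + 7\right)^{2} = 301^{2} = 90601$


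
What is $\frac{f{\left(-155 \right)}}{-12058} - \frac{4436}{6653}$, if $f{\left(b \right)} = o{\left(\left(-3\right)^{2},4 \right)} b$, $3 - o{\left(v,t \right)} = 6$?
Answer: $- \frac{56582933}{80221874} \approx -0.70533$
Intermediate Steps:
$o{\left(v,t \right)} = -3$ ($o{\left(v,t \right)} = 3 - 6 = -3$)
$f{\left(b \right)} = - 3 b$
$\frac{f{\left(-155 \right)}}{-12058} - \frac{4436}{6653} = \frac{\left(-3\right) \left(-155\right)}{-12058} - \frac{4436}{6653} = 465 \left(- \frac{1}{12058}\right) - \frac{4436}{6653} = - \frac{465}{12058} - \frac{4436}{6653} = - \frac{56582933}{80221874}$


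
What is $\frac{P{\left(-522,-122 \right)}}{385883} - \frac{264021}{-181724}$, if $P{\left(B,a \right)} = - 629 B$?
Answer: $\frac{9502830015}{4124953076} \approx 2.3037$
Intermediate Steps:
$\frac{P{\left(-522,-122 \right)}}{385883} - \frac{264021}{-181724} = \frac{\left(-629\right) \left(-522\right)}{385883} - \frac{264021}{-181724} = 328338 \cdot \frac{1}{385883} - - \frac{264021}{181724} = \frac{19314}{22699} + \frac{264021}{181724} = \frac{9502830015}{4124953076}$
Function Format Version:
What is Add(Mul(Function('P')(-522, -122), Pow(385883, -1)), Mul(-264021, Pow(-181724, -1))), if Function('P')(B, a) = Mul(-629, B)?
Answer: Rational(9502830015, 4124953076) ≈ 2.3037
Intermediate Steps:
Add(Mul(Function('P')(-522, -122), Pow(385883, -1)), Mul(-264021, Pow(-181724, -1))) = Add(Mul(Mul(-629, -522), Pow(385883, -1)), Mul(-264021, Pow(-181724, -1))) = Add(Mul(328338, Rational(1, 385883)), Mul(-264021, Rational(-1, 181724))) = Add(Rational(19314, 22699), Rational(264021, 181724)) = Rational(9502830015, 4124953076)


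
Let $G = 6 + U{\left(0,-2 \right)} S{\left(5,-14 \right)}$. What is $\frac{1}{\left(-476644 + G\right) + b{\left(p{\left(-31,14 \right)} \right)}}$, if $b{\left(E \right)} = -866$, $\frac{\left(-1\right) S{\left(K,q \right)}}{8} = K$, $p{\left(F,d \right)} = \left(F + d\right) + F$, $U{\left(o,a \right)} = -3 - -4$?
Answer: $- \frac{1}{477544} \approx -2.094 \cdot 10^{-6}$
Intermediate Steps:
$U{\left(o,a \right)} = 1$ ($U{\left(o,a \right)} = -3 + 4 = 1$)
$p{\left(F,d \right)} = d + 2 F$
$S{\left(K,q \right)} = - 8 K$
$G = -34$ ($G = 6 + 1 \left(\left(-8\right) 5\right) = 6 + 1 \left(-40\right) = 6 - 40 = -34$)
$\frac{1}{\left(-476644 + G\right) + b{\left(p{\left(-31,14 \right)} \right)}} = \frac{1}{\left(-476644 - 34\right) - 866} = \frac{1}{-476678 - 866} = \frac{1}{-477544} = - \frac{1}{477544}$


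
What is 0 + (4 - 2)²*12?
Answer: 48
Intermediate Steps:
0 + (4 - 2)²*12 = 0 + 2²*12 = 0 + 4*12 = 0 + 48 = 48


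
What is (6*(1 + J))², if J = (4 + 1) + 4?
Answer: 3600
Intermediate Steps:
J = 9 (J = 5 + 4 = 9)
(6*(1 + J))² = (6*(1 + 9))² = (6*10)² = 60² = 3600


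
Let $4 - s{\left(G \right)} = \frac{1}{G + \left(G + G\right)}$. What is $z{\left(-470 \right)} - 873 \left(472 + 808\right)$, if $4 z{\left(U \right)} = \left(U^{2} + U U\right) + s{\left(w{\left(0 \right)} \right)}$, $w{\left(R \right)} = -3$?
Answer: $- \frac{36251603}{36} \approx -1.007 \cdot 10^{6}$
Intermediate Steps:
$s{\left(G \right)} = 4 - \frac{1}{3 G}$ ($s{\left(G \right)} = 4 - \frac{1}{G + \left(G + G\right)} = 4 - \frac{1}{G + 2 G} = 4 - \frac{1}{3 G}$)
$z{\left(U \right)} = \frac{37}{36} + \frac{U^{2}}{2}$ ($z{\left(U \right)} = \frac{\left(U^{2} + U U\right) + \left(4 - \frac{1}{3 \left(-3\right)}\right)}{4} = \frac{\left(U^{2} + U^{2}\right) + \left(4 - - \frac{1}{9}\right)}{4} = \frac{2 U^{2} + \left(4 + \frac{1}{9}\right)}{4} = \frac{2 U^{2} + \frac{37}{9}}{4} = \frac{\frac{37}{9} + 2 U^{2}}{4} = \frac{37}{36} + \frac{U^{2}}{2}$)
$z{\left(-470 \right)} - 873 \left(472 + 808\right) = \left(\frac{37}{36} + \frac{\left(-470\right)^{2}}{2}\right) - 873 \left(472 + 808\right) = \left(\frac{37}{36} + \frac{1}{2} \cdot 220900\right) - 873 \cdot 1280 = \left(\frac{37}{36} + 110450\right) - 1117440 = \frac{3976237}{36} - 1117440 = - \frac{36251603}{36}$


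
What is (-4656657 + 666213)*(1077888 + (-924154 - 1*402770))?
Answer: 993764211984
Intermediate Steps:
(-4656657 + 666213)*(1077888 + (-924154 - 1*402770)) = -3990444*(1077888 + (-924154 - 402770)) = -3990444*(1077888 - 1326924) = -3990444*(-249036) = 993764211984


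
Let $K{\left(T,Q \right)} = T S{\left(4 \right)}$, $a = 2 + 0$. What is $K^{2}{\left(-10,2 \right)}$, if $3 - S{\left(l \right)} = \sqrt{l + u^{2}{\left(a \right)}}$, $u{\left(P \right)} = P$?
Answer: $1700 - 1200 \sqrt{2} \approx 2.9437$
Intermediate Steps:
$a = 2$
$S{\left(l \right)} = 3 - \sqrt{4 + l}$ ($S{\left(l \right)} = 3 - \sqrt{l + 2^{2}} = 3 - \sqrt{l + 4} = 3 - \sqrt{4 + l}$)
$K{\left(T,Q \right)} = T \left(3 - 2 \sqrt{2}\right)$ ($K{\left(T,Q \right)} = T \left(3 - \sqrt{4 + 4}\right) = T \left(3 - \sqrt{8}\right) = T \left(3 - 2 \sqrt{2}\right)$)
$K^{2}{\left(-10,2 \right)} = \left(- 10 \left(3 - 2 \sqrt{2}\right)\right)^{2} = \left(-30 + 20 \sqrt{2}\right)^{2}$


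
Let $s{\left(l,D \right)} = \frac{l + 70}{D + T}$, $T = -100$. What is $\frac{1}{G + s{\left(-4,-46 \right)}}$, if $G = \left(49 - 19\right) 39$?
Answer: $\frac{73}{85377} \approx 0.00085503$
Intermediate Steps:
$s{\left(l,D \right)} = \frac{70 + l}{-100 + D}$ ($s{\left(l,D \right)} = \frac{l + 70}{D - 100} = \frac{70 + l}{-100 + D}$)
$G = 1170$ ($G = 30 \cdot 39 = 1170$)
$\frac{1}{G + s{\left(-4,-46 \right)}} = \frac{1}{1170 + \frac{70 - 4}{-100 - 46}} = \frac{1}{1170 + \frac{1}{-146} \cdot 66} = \frac{1}{1170 - \frac{33}{73}} = \frac{1}{\frac{85377}{73}} = \frac{73}{85377}$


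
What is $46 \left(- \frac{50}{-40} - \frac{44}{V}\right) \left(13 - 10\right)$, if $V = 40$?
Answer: $\frac{207}{10} \approx 20.7$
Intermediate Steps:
$46 \left(- \frac{50}{-40} - \frac{44}{V}\right) \left(13 - 10\right) = 46 \left(- \frac{50}{-40} - \frac{44}{40}\right) \left(13 - 10\right) = 46 \left(\left(-50\right) \left(- \frac{1}{40}\right) - \frac{11}{10}\right) \left(13 - 10\right) = 46 \left(\frac{5}{4} - \frac{11}{10}\right) 3 = 46 \cdot \frac{3}{20} \cdot 3 = \frac{69}{10} \cdot 3 = \frac{207}{10}$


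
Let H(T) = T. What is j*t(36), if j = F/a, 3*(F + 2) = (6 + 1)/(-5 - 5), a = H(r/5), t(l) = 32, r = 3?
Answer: -1072/9 ≈ -119.11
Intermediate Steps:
a = ⅗ (a = 3/5 = 3*(⅕) = ⅗ ≈ 0.60000)
F = -67/30 (F = -2 + ((6 + 1)/(-5 - 5))/3 = -2 + (7/(-10))/3 = -2 + (7*(-⅒))/3 = -2 + (⅓)*(-7/10) = -2 - 7/30 = -67/30 ≈ -2.2333)
j = -67/18 (j = -67/(30*⅗) = -67/30*5/3 = -67/18 ≈ -3.7222)
j*t(36) = -67/18*32 = -1072/9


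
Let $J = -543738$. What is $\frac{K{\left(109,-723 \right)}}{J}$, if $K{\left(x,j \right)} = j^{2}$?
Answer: $- \frac{174243}{181246} \approx -0.96136$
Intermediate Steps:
$\frac{K{\left(109,-723 \right)}}{J} = \frac{\left(-723\right)^{2}}{-543738} = 522729 \left(- \frac{1}{543738}\right) = - \frac{174243}{181246}$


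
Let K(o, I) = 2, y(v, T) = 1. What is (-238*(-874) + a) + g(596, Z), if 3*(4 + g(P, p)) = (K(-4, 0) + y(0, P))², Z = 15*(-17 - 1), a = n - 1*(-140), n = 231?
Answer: 208382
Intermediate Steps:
a = 371 (a = 231 - 1*(-140) = 231 + 140 = 371)
Z = -270 (Z = 15*(-18) = -270)
g(P, p) = -1 (g(P, p) = -4 + (2 + 1)²/3 = -4 + (⅓)*3² = -4 + (⅓)*9 = -4 + 3 = -1)
(-238*(-874) + a) + g(596, Z) = (-238*(-874) + 371) - 1 = (208012 + 371) - 1 = 208383 - 1 = 208382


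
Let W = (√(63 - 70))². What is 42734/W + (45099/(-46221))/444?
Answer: -13920520043/2280236 ≈ -6104.9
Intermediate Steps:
W = -7 (W = (√(-7))² = (I*√7)² = -7)
42734/W + (45099/(-46221))/444 = 42734/(-7) + (45099/(-46221))/444 = 42734*(-⅐) + (45099*(-1/46221))*(1/444) = -42734/7 - 15033/15407*1/444 = -42734/7 - 5011/2280236 = -13920520043/2280236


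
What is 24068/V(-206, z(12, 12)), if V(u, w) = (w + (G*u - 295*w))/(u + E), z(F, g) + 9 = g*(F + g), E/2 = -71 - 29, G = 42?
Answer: 697972/6477 ≈ 107.76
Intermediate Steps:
E = -200 (E = 2*(-71 - 29) = 2*(-100) = -200)
z(F, g) = -9 + g*(F + g)
V(u, w) = (-294*w + 42*u)/(-200 + u) (V(u, w) = (w + (42*u - 295*w))/(u - 200) = (w + (-295*w + 42*u))/(-200 + u) = (-294*w + 42*u)/(-200 + u))
24068/V(-206, z(12, 12)) = 24068/((42*(-206 - 7*(-9 + 12**2 + 12*12))/(-200 - 206))) = 24068/((42*(-206 - 7*(-9 + 144 + 144))/(-406))) = 24068/((42*(-1/406)*(-206 - 7*279))) = 24068/((42*(-1/406)*(-206 - 1953))) = 24068/((42*(-1/406)*(-2159))) = 24068/(6477/29) = 24068*(29/6477) = 697972/6477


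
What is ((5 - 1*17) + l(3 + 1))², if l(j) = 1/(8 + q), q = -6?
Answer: 529/4 ≈ 132.25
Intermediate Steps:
l(j) = ½ (l(j) = 1/(8 - 6) = 1/2 = ½)
((5 - 1*17) + l(3 + 1))² = ((5 - 1*17) + ½)² = ((5 - 17) + ½)² = (-12 + ½)² = (-23/2)² = 529/4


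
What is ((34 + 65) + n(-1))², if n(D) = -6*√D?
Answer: 9765 - 1188*I ≈ 9765.0 - 1188.0*I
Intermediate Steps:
((34 + 65) + n(-1))² = ((34 + 65) - 6*I)² = (99 - 6*I)²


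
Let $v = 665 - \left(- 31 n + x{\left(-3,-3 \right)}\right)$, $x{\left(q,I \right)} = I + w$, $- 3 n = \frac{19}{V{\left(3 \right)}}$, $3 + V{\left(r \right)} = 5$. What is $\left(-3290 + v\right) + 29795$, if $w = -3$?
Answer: $\frac{162467}{6} \approx 27078.0$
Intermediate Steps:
$V{\left(r \right)} = 2$ ($V{\left(r \right)} = -3 + 5 = 2$)
$n = - \frac{19}{6}$ ($n = - \frac{19 \cdot \frac{1}{2}}{3} = \left(- \frac{1}{3}\right) \frac{19}{2} = - \frac{19}{6} \approx -3.1667$)
$x{\left(q,I \right)} = -3 + I$ ($x{\left(q,I \right)} = I - 3 = -3 + I$)
$v = \frac{3437}{6}$ ($v = 665 - \left(\left(-31\right) \left(- \frac{19}{6}\right) - 6\right) = 665 - \left(\frac{589}{6} - 6\right) = 665 - \frac{553}{6} = \frac{3437}{6} \approx 572.83$)
$\left(-3290 + v\right) + 29795 = \left(-3290 + \frac{3437}{6}\right) + 29795 = - \frac{16303}{6} + 29795 = \frac{162467}{6}$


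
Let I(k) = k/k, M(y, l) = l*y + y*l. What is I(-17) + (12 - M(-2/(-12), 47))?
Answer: -8/3 ≈ -2.6667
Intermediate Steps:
M(y, l) = 2*l*y (M(y, l) = l*y + l*y = 2*l*y)
I(k) = 1
I(-17) + (12 - M(-2/(-12), 47)) = 1 + (12 - 2*47*(-2/(-12))) = 1 + (12 - 2*47*(-2*(-1/12))) = 1 + (12 - 2*47/6) = 1 + (12 - 1*47/3) = 1 + (12 - 47/3) = 1 - 11/3 = -8/3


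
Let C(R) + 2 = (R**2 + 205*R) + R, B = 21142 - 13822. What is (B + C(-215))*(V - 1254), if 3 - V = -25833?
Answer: 227457246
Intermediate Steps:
V = 25836 (V = 3 - 1*(-25833) = 3 + 25833 = 25836)
B = 7320
C(R) = -2 + R**2 + 206*R (C(R) = -2 + ((R**2 + 205*R) + R) = -2 + (R**2 + 206*R) = -2 + R**2 + 206*R)
(B + C(-215))*(V - 1254) = (7320 + (-2 + (-215)**2 + 206*(-215)))*(25836 - 1254) = (7320 + (-2 + 46225 - 44290))*24582 = (7320 + 1933)*24582 = 9253*24582 = 227457246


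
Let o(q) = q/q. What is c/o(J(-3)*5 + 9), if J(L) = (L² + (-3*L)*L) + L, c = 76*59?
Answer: 4484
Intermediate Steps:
c = 4484
J(L) = L - 2*L² (J(L) = (L² - 3*L²) + L = -2*L² + L = L - 2*L²)
o(q) = 1
c/o(J(-3)*5 + 9) = 4484/1 = 4484*1 = 4484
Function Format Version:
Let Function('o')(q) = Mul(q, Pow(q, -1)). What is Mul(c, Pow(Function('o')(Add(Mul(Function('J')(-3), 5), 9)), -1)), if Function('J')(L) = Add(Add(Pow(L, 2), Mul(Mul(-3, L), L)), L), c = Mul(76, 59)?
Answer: 4484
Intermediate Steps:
c = 4484
Function('J')(L) = Add(L, Mul(-2, Pow(L, 2))) (Function('J')(L) = Add(Add(Pow(L, 2), Mul(-3, Pow(L, 2))), L) = Add(Mul(-2, Pow(L, 2)), L) = Add(L, Mul(-2, Pow(L, 2))))
Function('o')(q) = 1
Mul(c, Pow(Function('o')(Add(Mul(Function('J')(-3), 5), 9)), -1)) = Mul(4484, Pow(1, -1)) = Mul(4484, 1) = 4484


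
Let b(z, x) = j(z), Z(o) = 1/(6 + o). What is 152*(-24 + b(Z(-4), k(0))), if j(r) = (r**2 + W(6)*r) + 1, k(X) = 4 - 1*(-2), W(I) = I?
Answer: -3002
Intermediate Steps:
k(X) = 6 (k(X) = 4 + 2 = 6)
j(r) = 1 + r**2 + 6*r (j(r) = (r**2 + 6*r) + 1 = 1 + r**2 + 6*r)
b(z, x) = 1 + z**2 + 6*z
152*(-24 + b(Z(-4), k(0))) = 152*(-24 + (1 + (1/(6 - 4))**2 + 6/(6 - 4))) = 152*(-24 + (1 + (1/2)**2 + 6/2)) = 152*(-24 + (1 + (1/2)**2 + 6*(1/2))) = 152*(-24 + (1 + 1/4 + 3)) = 152*(-24 + 17/4) = 152*(-79/4) = -3002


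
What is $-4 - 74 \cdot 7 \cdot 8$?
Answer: $-4148$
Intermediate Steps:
$-4 - 74 \cdot 7 \cdot 8 = -4 - 4144 = -4148$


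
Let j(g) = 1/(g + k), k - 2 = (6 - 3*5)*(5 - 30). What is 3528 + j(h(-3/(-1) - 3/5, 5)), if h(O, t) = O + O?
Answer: 4088957/1159 ≈ 3528.0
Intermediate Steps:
k = 227 (k = 2 + (6 - 3*5)*(5 - 30) = 2 + (6 - 15)*(-25) = 2 - 9*(-25) = 2 + 225 = 227)
h(O, t) = 2*O
j(g) = 1/(227 + g) (j(g) = 1/(g + 227) = 1/(227 + g))
3528 + j(h(-3/(-1) - 3/5, 5)) = 3528 + 1/(227 + 2*(-3/(-1) - 3/5)) = 3528 + 1/(227 + 2*(-3*(-1) - 3*1/5)) = 3528 + 1/(227 + 2*(3 - 3/5)) = 3528 + 1/(227 + 2*(12/5)) = 3528 + 1/(227 + 24/5) = 3528 + 1/(1159/5) = 3528 + 5/1159 = 4088957/1159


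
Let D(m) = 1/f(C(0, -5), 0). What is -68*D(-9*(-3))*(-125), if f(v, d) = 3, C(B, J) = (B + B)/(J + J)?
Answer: 8500/3 ≈ 2833.3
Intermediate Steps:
C(B, J) = B/J (C(B, J) = (2*B)/((2*J)) = (2*B)*(1/(2*J)) = B/J)
D(m) = ⅓ (D(m) = 1/3 = ⅓)
-68*D(-9*(-3))*(-125) = -68*⅓*(-125) = -68/3*(-125) = 8500/3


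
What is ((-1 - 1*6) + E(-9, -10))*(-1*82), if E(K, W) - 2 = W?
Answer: 1230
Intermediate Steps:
E(K, W) = 2 + W
((-1 - 1*6) + E(-9, -10))*(-1*82) = ((-1 - 1*6) + (2 - 10))*(-1*82) = ((-1 - 6) - 8)*(-82) = (-7 - 8)*(-82) = -15*(-82) = 1230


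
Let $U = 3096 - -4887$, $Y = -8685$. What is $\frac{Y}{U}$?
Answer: $- \frac{965}{887} \approx -1.0879$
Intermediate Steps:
$U = 7983$ ($U = 3096 + 4887 = 7983$)
$\frac{Y}{U} = - \frac{8685}{7983} = \left(-8685\right) \frac{1}{7983} = - \frac{965}{887}$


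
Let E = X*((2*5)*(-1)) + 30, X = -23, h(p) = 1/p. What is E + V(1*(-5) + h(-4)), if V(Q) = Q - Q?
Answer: 260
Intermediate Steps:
E = 260 (E = -23*2*5*(-1) + 30 = -230*(-1) + 30 = -23*(-10) + 30 = 230 + 30 = 260)
V(Q) = 0
E + V(1*(-5) + h(-4)) = 260 + 0 = 260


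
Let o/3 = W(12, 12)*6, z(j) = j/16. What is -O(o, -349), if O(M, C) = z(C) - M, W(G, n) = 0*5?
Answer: 349/16 ≈ 21.813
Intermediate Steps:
W(G, n) = 0
z(j) = j/16 (z(j) = j*(1/16) = j/16)
o = 0 (o = 3*(0*6) = 3*0 = 0)
O(M, C) = -M + C/16 (O(M, C) = C/16 - M = -M + C/16)
-O(o, -349) = -(-1*0 + (1/16)*(-349)) = -(0 - 349/16) = -1*(-349/16) = 349/16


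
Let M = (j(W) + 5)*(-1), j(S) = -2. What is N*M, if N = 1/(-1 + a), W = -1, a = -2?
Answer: 1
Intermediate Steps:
N = -⅓ (N = 1/(-1 - 2) = 1/(-3) = -⅓ ≈ -0.33333)
M = -3 (M = (-2 + 5)*(-1) = 3*(-1) = -3)
N*M = -⅓*(-3) = 1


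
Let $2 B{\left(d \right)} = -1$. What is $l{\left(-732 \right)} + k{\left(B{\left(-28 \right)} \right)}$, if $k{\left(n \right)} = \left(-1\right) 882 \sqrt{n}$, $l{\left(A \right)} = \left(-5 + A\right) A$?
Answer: $539484 - 441 i \sqrt{2} \approx 5.3948 \cdot 10^{5} - 623.67 i$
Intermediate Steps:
$B{\left(d \right)} = - \frac{1}{2}$ ($B{\left(d \right)} = \frac{1}{2} \left(-1\right) = - \frac{1}{2}$)
$l{\left(A \right)} = A \left(-5 + A\right)$
$k{\left(n \right)} = - 882 \sqrt{n}$
$l{\left(-732 \right)} + k{\left(B{\left(-28 \right)} \right)} = - 732 \left(-5 - 732\right) - 882 \sqrt{- \frac{1}{2}} = \left(-732\right) \left(-737\right) - 882 \frac{i \sqrt{2}}{2} = 539484 - 441 i \sqrt{2}$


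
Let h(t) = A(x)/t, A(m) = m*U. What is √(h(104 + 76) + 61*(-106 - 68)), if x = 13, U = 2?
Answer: I*√9552470/30 ≈ 103.02*I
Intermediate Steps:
A(m) = 2*m (A(m) = m*2 = 2*m)
h(t) = 26/t (h(t) = (2*13)/t = 26/t)
√(h(104 + 76) + 61*(-106 - 68)) = √(26/(104 + 76) + 61*(-106 - 68)) = √(26/180 + 61*(-174)) = √(26*(1/180) - 10614) = √(13/90 - 10614) = √(-955247/90) = I*√9552470/30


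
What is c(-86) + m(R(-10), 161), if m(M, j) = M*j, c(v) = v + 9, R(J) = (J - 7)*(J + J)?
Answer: 54663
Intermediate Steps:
R(J) = 2*J*(-7 + J) (R(J) = (-7 + J)*(2*J) = 2*J*(-7 + J))
c(v) = 9 + v
c(-86) + m(R(-10), 161) = (9 - 86) + (2*(-10)*(-7 - 10))*161 = -77 + (2*(-10)*(-17))*161 = -77 + 340*161 = -77 + 54740 = 54663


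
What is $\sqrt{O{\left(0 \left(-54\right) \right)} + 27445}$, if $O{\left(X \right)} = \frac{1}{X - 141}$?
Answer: $\frac{4 \sqrt{34102119}}{141} \approx 165.67$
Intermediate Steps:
$O{\left(X \right)} = \frac{1}{-141 + X}$
$\sqrt{O{\left(0 \left(-54\right) \right)} + 27445} = \sqrt{\frac{1}{-141 + 0 \left(-54\right)} + 27445} = \sqrt{\frac{1}{-141 + 0} + 27445} = \sqrt{\frac{1}{-141} + 27445} = \sqrt{- \frac{1}{141} + 27445} = \sqrt{\frac{3869744}{141}} = \frac{4 \sqrt{34102119}}{141}$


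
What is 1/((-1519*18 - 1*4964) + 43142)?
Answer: 1/10836 ≈ 9.2285e-5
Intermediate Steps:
1/((-1519*18 - 1*4964) + 43142) = 1/((-27342 - 4964) + 43142) = 1/(-32306 + 43142) = 1/10836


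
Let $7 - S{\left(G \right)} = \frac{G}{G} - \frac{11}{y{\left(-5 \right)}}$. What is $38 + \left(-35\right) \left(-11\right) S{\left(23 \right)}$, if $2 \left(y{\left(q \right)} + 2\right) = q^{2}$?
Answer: $\frac{8254}{3} \approx 2751.3$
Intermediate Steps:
$y{\left(q \right)} = -2 + \frac{q^{2}}{2}$
$S{\left(G \right)} = \frac{148}{21}$ ($S{\left(G \right)} = 7 - \left(\frac{G}{G} - \frac{11}{-2 + \frac{\left(-5\right)^{2}}{2}}\right) = 7 - \left(1 - \frac{11}{-2 + \frac{1}{2} \cdot 25}\right) = 7 - \left(1 - \frac{11}{-2 + \frac{25}{2}}\right) = 7 - \left(1 - \frac{11}{\frac{21}{2}}\right) = 7 - \left(1 - \frac{22}{21}\right) = 7 - - \frac{1}{21} = 7 + \frac{1}{21} = \frac{148}{21}$)
$38 + \left(-35\right) \left(-11\right) S{\left(23 \right)} = 38 + \left(-35\right) \left(-11\right) \frac{148}{21} = 38 + 385 \cdot \frac{148}{21} = 38 + \frac{8140}{3} = \frac{8254}{3}$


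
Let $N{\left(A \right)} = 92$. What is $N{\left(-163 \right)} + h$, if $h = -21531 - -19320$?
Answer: $-2119$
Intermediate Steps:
$h = -2211$ ($h = -21531 + 19320 = -2211$)
$N{\left(-163 \right)} + h = 92 - 2211 = -2119$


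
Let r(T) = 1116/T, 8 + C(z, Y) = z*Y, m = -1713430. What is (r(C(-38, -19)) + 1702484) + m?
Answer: -1302388/119 ≈ -10944.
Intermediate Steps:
C(z, Y) = -8 + Y*z (C(z, Y) = -8 + z*Y = -8 + Y*z)
(r(C(-38, -19)) + 1702484) + m = (1116/(-8 - 19*(-38)) + 1702484) - 1713430 = (1116/(-8 + 722) + 1702484) - 1713430 = (1116/714 + 1702484) - 1713430 = (1116*(1/714) + 1702484) - 1713430 = (186/119 + 1702484) - 1713430 = 202595782/119 - 1713430 = -1302388/119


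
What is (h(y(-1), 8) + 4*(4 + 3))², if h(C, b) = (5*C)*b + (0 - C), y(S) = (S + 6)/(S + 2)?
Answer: 49729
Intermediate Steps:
y(S) = (6 + S)/(2 + S)
h(C, b) = -C + 5*C*b (h(C, b) = 5*C*b - C = -C + 5*C*b)
(h(y(-1), 8) + 4*(4 + 3))² = (((6 - 1)/(2 - 1))*(-1 + 5*8) + 4*(4 + 3))² = ((5/1)*(-1 + 40) + 4*7)² = ((1*5)*39 + 28)² = (5*39 + 28)² = (195 + 28)² = 223² = 49729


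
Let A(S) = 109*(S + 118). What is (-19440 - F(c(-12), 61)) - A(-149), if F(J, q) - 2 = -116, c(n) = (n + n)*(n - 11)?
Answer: -15947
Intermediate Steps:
c(n) = 2*n*(-11 + n) (c(n) = (2*n)*(-11 + n) = 2*n*(-11 + n))
F(J, q) = -114 (F(J, q) = 2 - 116 = -114)
A(S) = 12862 + 109*S (A(S) = 109*(118 + S) = 12862 + 109*S)
(-19440 - F(c(-12), 61)) - A(-149) = (-19440 - 1*(-114)) - (12862 + 109*(-149)) = (-19440 + 114) - (12862 - 16241) = -19326 - 1*(-3379) = -19326 + 3379 = -15947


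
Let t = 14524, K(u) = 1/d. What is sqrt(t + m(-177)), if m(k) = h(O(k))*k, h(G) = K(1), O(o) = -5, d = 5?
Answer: sqrt(362215)/5 ≈ 120.37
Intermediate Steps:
K(u) = 1/5
h(G) = 1/5
m(k) = k/5
sqrt(t + m(-177)) = sqrt(14524 + (1/5)*(-177)) = sqrt(14524 - 177/5) = sqrt(72443/5) = sqrt(362215)/5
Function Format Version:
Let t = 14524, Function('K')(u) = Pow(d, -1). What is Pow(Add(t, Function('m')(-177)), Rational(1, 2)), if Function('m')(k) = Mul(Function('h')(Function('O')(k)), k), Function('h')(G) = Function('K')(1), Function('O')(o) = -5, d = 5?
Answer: Mul(Rational(1, 5), Pow(362215, Rational(1, 2))) ≈ 120.37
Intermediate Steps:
Function('K')(u) = Rational(1, 5) (Function('K')(u) = Pow(5, -1) = Rational(1, 5))
Function('h')(G) = Rational(1, 5)
Function('m')(k) = Mul(Rational(1, 5), k)
Pow(Add(t, Function('m')(-177)), Rational(1, 2)) = Pow(Add(14524, Mul(Rational(1, 5), -177)), Rational(1, 2)) = Pow(Add(14524, Rational(-177, 5)), Rational(1, 2)) = Pow(Rational(72443, 5), Rational(1, 2)) = Mul(Rational(1, 5), Pow(362215, Rational(1, 2)))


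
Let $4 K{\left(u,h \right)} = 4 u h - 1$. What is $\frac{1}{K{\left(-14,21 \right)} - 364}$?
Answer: $- \frac{4}{2633} \approx -0.0015192$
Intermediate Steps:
$K{\left(u,h \right)} = - \frac{1}{4} + h u$ ($K{\left(u,h \right)} = \frac{4 u h - 1}{4} = \frac{4 h u - 1}{4} = \frac{-1 + 4 h u}{4} = - \frac{1}{4} + h u$)
$\frac{1}{K{\left(-14,21 \right)} - 364} = \frac{1}{\left(- \frac{1}{4} + 21 \left(-14\right)\right) - 364} = \frac{1}{\left(- \frac{1}{4} - 294\right) - 364} = \frac{1}{- \frac{1177}{4} - 364} = \frac{1}{- \frac{2633}{4}} = - \frac{4}{2633}$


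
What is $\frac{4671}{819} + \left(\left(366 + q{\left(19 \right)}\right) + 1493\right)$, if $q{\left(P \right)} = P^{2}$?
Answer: $\frac{202539}{91} \approx 2225.7$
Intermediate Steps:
$\frac{4671}{819} + \left(\left(366 + q{\left(19 \right)}\right) + 1493\right) = \frac{4671}{819} + \left(\left(366 + 19^{2}\right) + 1493\right) = 4671 \cdot \frac{1}{819} + \left(\left(366 + 361\right) + 1493\right) = \frac{519}{91} + \left(727 + 1493\right) = \frac{519}{91} + 2220 = \frac{202539}{91}$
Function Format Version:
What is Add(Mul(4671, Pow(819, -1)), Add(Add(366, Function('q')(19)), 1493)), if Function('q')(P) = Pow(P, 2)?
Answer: Rational(202539, 91) ≈ 2225.7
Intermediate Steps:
Add(Mul(4671, Pow(819, -1)), Add(Add(366, Function('q')(19)), 1493)) = Add(Mul(4671, Pow(819, -1)), Add(Add(366, Pow(19, 2)), 1493)) = Add(Mul(4671, Rational(1, 819)), Add(Add(366, 361), 1493)) = Add(Rational(519, 91), Add(727, 1493)) = Add(Rational(519, 91), 2220) = Rational(202539, 91)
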